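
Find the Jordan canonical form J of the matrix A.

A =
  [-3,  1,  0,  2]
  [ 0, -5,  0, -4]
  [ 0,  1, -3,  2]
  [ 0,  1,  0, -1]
J_2(-3) ⊕ J_1(-3) ⊕ J_1(-3)

The characteristic polynomial is
  det(x·I − A) = x^4 + 12*x^3 + 54*x^2 + 108*x + 81 = (x + 3)^4

Eigenvalues and multiplicities (the geometric multiplicity of λ is n − rank(A − λI), which equals the number of Jordan blocks for λ):
  λ = -3: algebraic multiplicity = 4, geometric multiplicity = 3

Determining the block sizes for each eigenvalue:
  λ = -3: 3 blocks summing to 4 forces exactly one block of size 2 and the rest size 1 → block sizes [2, 1, 1]

Assembling the blocks gives a Jordan form
J =
  [-3,  1,  0,  0]
  [ 0, -3,  0,  0]
  [ 0,  0, -3,  0]
  [ 0,  0,  0, -3]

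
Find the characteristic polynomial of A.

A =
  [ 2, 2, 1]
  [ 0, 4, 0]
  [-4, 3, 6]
x^3 - 12*x^2 + 48*x - 64

Expanding det(x·I − A) (e.g. by cofactor expansion or by noting that A is similar to its Jordan form J, which has the same characteristic polynomial as A) gives
  χ_A(x) = x^3 - 12*x^2 + 48*x - 64
which factors as (x - 4)^3. The eigenvalues (with algebraic multiplicities) are λ = 4 with multiplicity 3.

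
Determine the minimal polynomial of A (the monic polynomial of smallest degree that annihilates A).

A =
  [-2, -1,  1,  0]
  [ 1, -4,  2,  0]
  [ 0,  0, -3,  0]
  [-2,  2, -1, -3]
x^3 + 9*x^2 + 27*x + 27

The characteristic polynomial is χ_A(x) = (x + 3)^4, so the eigenvalues are known. The minimal polynomial is
  m_A(x) = Π_λ (x − λ)^{k_λ}
where k_λ is the size of the *largest* Jordan block for λ (equivalently, the smallest k with (A − λI)^k v = 0 for every generalised eigenvector v of λ).

  λ = -3: largest Jordan block has size 3, contributing (x + 3)^3

So m_A(x) = (x + 3)^3 = x^3 + 9*x^2 + 27*x + 27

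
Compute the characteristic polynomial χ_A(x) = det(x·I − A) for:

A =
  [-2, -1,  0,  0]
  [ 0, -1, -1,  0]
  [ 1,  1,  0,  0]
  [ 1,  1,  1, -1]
x^4 + 4*x^3 + 6*x^2 + 4*x + 1

Expanding det(x·I − A) (e.g. by cofactor expansion or by noting that A is similar to its Jordan form J, which has the same characteristic polynomial as A) gives
  χ_A(x) = x^4 + 4*x^3 + 6*x^2 + 4*x + 1
which factors as (x + 1)^4. The eigenvalues (with algebraic multiplicities) are λ = -1 with multiplicity 4.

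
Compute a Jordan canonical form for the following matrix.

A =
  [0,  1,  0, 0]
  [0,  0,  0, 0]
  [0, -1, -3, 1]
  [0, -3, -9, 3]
J_2(0) ⊕ J_2(0)

The characteristic polynomial is
  det(x·I − A) = x^4

Eigenvalues and multiplicities (the geometric multiplicity of λ is n − rank(A − λI), which equals the number of Jordan blocks for λ):
  λ = 0: algebraic multiplicity = 4, geometric multiplicity = 2

Determining the block sizes for each eigenvalue:
  λ = 0: with am = 4 and gm = 2, the partition is not yet determined (e.g. several partitions of 4 into 2 parts exist). Let N = A − (0)·I. Computing rank(N^1) = 2, rank(N^2) = 0; the number of blocks of size ≥ j is rank(N^{j−1}) − rank(N^j), giving [2, 2]. So we have 2 block(s) of size 2 → block sizes [2, 2]

Assembling the blocks gives a Jordan form
J =
  [0, 1, 0, 0]
  [0, 0, 0, 0]
  [0, 0, 0, 1]
  [0, 0, 0, 0]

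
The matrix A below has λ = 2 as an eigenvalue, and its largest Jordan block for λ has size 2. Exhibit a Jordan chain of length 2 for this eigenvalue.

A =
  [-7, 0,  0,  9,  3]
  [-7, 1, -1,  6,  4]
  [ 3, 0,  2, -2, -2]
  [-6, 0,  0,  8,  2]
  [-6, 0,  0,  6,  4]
A Jordan chain for λ = 2 of length 2:
v_1 = (0, -1, 1, 0, 0)ᵀ
v_2 = (1, 0, 0, 1, 0)ᵀ

Let N = A − (2)·I. We want v_2 with N^2 v_2 = 0 but N^1 v_2 ≠ 0; then v_{j-1} := N · v_j for j = 2, …, 2.

Pick v_2 = (1, 0, 0, 1, 0)ᵀ.
Then v_1 = N · v_2 = (0, -1, 1, 0, 0)ᵀ.

Sanity check: (A − (2)·I) v_1 = (0, 0, 0, 0, 0)ᵀ = 0. ✓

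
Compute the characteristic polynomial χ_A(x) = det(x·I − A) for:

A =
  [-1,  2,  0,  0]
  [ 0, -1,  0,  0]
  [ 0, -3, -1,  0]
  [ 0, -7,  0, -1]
x^4 + 4*x^3 + 6*x^2 + 4*x + 1

Expanding det(x·I − A) (e.g. by cofactor expansion or by noting that A is similar to its Jordan form J, which has the same characteristic polynomial as A) gives
  χ_A(x) = x^4 + 4*x^3 + 6*x^2 + 4*x + 1
which factors as (x + 1)^4. The eigenvalues (with algebraic multiplicities) are λ = -1 with multiplicity 4.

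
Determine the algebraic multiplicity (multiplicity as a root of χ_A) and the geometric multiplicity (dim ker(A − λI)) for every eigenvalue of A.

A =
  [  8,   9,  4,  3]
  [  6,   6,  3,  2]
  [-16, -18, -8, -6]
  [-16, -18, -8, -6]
λ = 0: alg = 4, geom = 2

Step 1 — factor the characteristic polynomial to read off the algebraic multiplicities:
  χ_A(x) = x^4

Step 2 — compute geometric multiplicities via the rank-nullity identity g(λ) = n − rank(A − λI):
  rank(A − (0)·I) = 2, so dim ker(A − (0)·I) = n − 2 = 2

Summary:
  λ = 0: algebraic multiplicity = 4, geometric multiplicity = 2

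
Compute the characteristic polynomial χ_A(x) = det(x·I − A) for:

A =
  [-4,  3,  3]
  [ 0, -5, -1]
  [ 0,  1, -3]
x^3 + 12*x^2 + 48*x + 64

Expanding det(x·I − A) (e.g. by cofactor expansion or by noting that A is similar to its Jordan form J, which has the same characteristic polynomial as A) gives
  χ_A(x) = x^3 + 12*x^2 + 48*x + 64
which factors as (x + 4)^3. The eigenvalues (with algebraic multiplicities) are λ = -4 with multiplicity 3.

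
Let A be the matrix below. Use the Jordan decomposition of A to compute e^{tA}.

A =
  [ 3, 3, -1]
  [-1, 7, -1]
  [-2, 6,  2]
e^{tA} =
  [-t*exp(4*t) + exp(4*t), 3*t*exp(4*t), -t*exp(4*t)]
  [-t*exp(4*t), 3*t*exp(4*t) + exp(4*t), -t*exp(4*t)]
  [-2*t*exp(4*t), 6*t*exp(4*t), -2*t*exp(4*t) + exp(4*t)]

Strategy: write A = P · J · P⁻¹ where J is a Jordan canonical form, so e^{tA} = P · e^{tJ} · P⁻¹, and e^{tJ} can be computed block-by-block.

A has Jordan form
J =
  [4, 1, 0]
  [0, 4, 0]
  [0, 0, 4]
(up to reordering of blocks).

Per-block formulas:
  For a 1×1 block at λ = 4: exp(t · [4]) = [e^(4t)].
  For a 2×2 Jordan block J_2(4): exp(t · J_2(4)) = e^(4t)·(I + t·N), where N is the 2×2 nilpotent shift.

After assembling e^{tJ} and conjugating by P, we get:

e^{tA} =
  [-t*exp(4*t) + exp(4*t), 3*t*exp(4*t), -t*exp(4*t)]
  [-t*exp(4*t), 3*t*exp(4*t) + exp(4*t), -t*exp(4*t)]
  [-2*t*exp(4*t), 6*t*exp(4*t), -2*t*exp(4*t) + exp(4*t)]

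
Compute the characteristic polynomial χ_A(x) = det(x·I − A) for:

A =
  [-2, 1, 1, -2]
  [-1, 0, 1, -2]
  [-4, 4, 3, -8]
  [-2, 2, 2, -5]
x^4 + 4*x^3 + 6*x^2 + 4*x + 1

Expanding det(x·I − A) (e.g. by cofactor expansion or by noting that A is similar to its Jordan form J, which has the same characteristic polynomial as A) gives
  χ_A(x) = x^4 + 4*x^3 + 6*x^2 + 4*x + 1
which factors as (x + 1)^4. The eigenvalues (with algebraic multiplicities) are λ = -1 with multiplicity 4.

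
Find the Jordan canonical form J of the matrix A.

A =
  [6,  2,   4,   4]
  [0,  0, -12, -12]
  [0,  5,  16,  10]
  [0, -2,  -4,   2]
J_2(6) ⊕ J_1(6) ⊕ J_1(6)

The characteristic polynomial is
  det(x·I − A) = x^4 - 24*x^3 + 216*x^2 - 864*x + 1296 = (x - 6)^4

Eigenvalues and multiplicities (the geometric multiplicity of λ is n − rank(A − λI), which equals the number of Jordan blocks for λ):
  λ = 6: algebraic multiplicity = 4, geometric multiplicity = 3

Determining the block sizes for each eigenvalue:
  λ = 6: 3 blocks summing to 4 forces exactly one block of size 2 and the rest size 1 → block sizes [2, 1, 1]

Assembling the blocks gives a Jordan form
J =
  [6, 1, 0, 0]
  [0, 6, 0, 0]
  [0, 0, 6, 0]
  [0, 0, 0, 6]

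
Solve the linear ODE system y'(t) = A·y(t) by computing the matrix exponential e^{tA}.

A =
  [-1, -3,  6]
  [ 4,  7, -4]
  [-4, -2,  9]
e^{tA} =
  [-6*t*exp(5*t) + exp(5*t), -3*t*exp(5*t), 6*t*exp(5*t)]
  [4*t*exp(5*t), 2*t*exp(5*t) + exp(5*t), -4*t*exp(5*t)]
  [-4*t*exp(5*t), -2*t*exp(5*t), 4*t*exp(5*t) + exp(5*t)]

Strategy: write A = P · J · P⁻¹ where J is a Jordan canonical form, so e^{tA} = P · e^{tJ} · P⁻¹, and e^{tJ} can be computed block-by-block.

A has Jordan form
J =
  [5, 1, 0]
  [0, 5, 0]
  [0, 0, 5]
(up to reordering of blocks).

Per-block formulas:
  For a 2×2 Jordan block J_2(5): exp(t · J_2(5)) = e^(5t)·(I + t·N), where N is the 2×2 nilpotent shift.
  For a 1×1 block at λ = 5: exp(t · [5]) = [e^(5t)].

After assembling e^{tJ} and conjugating by P, we get:

e^{tA} =
  [-6*t*exp(5*t) + exp(5*t), -3*t*exp(5*t), 6*t*exp(5*t)]
  [4*t*exp(5*t), 2*t*exp(5*t) + exp(5*t), -4*t*exp(5*t)]
  [-4*t*exp(5*t), -2*t*exp(5*t), 4*t*exp(5*t) + exp(5*t)]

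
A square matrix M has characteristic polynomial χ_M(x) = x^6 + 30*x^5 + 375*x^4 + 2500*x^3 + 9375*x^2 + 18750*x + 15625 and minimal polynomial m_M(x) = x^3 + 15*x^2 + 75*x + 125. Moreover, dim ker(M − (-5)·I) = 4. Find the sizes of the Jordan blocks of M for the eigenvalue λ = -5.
Block sizes for λ = -5: [3, 1, 1, 1]

Step 1 — from the characteristic polynomial, algebraic multiplicity of λ = -5 is 6. From dim ker(M − (-5)·I) = 4, there are exactly 4 Jordan blocks for λ = -5.
Step 2 — from the minimal polynomial, the factor (x + 5)^3 tells us the largest block for λ = -5 has size 3.
Step 3 — with total size 6, 4 blocks, and largest block 3, the block sizes (in nonincreasing order) are [3, 1, 1, 1].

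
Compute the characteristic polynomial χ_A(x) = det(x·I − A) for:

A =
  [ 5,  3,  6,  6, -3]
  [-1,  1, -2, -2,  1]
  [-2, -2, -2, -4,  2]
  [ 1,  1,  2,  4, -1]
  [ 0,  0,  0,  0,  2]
x^5 - 10*x^4 + 40*x^3 - 80*x^2 + 80*x - 32

Expanding det(x·I − A) (e.g. by cofactor expansion or by noting that A is similar to its Jordan form J, which has the same characteristic polynomial as A) gives
  χ_A(x) = x^5 - 10*x^4 + 40*x^3 - 80*x^2 + 80*x - 32
which factors as (x - 2)^5. The eigenvalues (with algebraic multiplicities) are λ = 2 with multiplicity 5.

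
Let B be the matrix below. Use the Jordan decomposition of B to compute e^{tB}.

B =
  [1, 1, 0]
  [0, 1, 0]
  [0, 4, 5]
e^{tB} =
  [exp(t), t*exp(t), 0]
  [0, exp(t), 0]
  [0, exp(5*t) - exp(t), exp(5*t)]

Strategy: write B = P · J · P⁻¹ where J is a Jordan canonical form, so e^{tB} = P · e^{tJ} · P⁻¹, and e^{tJ} can be computed block-by-block.

B has Jordan form
J =
  [1, 1, 0]
  [0, 1, 0]
  [0, 0, 5]
(up to reordering of blocks).

Per-block formulas:
  For a 1×1 block at λ = 5: exp(t · [5]) = [e^(5t)].
  For a 2×2 Jordan block J_2(1): exp(t · J_2(1)) = e^(1t)·(I + t·N), where N is the 2×2 nilpotent shift.

After assembling e^{tJ} and conjugating by P, we get:

e^{tB} =
  [exp(t), t*exp(t), 0]
  [0, exp(t), 0]
  [0, exp(5*t) - exp(t), exp(5*t)]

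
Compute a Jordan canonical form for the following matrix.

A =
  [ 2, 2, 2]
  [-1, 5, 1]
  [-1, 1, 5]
J_2(4) ⊕ J_1(4)

The characteristic polynomial is
  det(x·I − A) = x^3 - 12*x^2 + 48*x - 64 = (x - 4)^3

Eigenvalues and multiplicities (the geometric multiplicity of λ is n − rank(A − λI), which equals the number of Jordan blocks for λ):
  λ = 4: algebraic multiplicity = 3, geometric multiplicity = 2

Determining the block sizes for each eigenvalue:
  λ = 4: 2 blocks summing to 3 forces exactly one block of size 2 and the rest size 1 → block sizes [2, 1]

Assembling the blocks gives a Jordan form
J =
  [4, 1, 0]
  [0, 4, 0]
  [0, 0, 4]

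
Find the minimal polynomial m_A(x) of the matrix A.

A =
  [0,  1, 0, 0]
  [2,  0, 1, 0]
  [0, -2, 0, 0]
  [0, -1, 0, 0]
x^3

The characteristic polynomial is χ_A(x) = x^4, so the eigenvalues are known. The minimal polynomial is
  m_A(x) = Π_λ (x − λ)^{k_λ}
where k_λ is the size of the *largest* Jordan block for λ (equivalently, the smallest k with (A − λI)^k v = 0 for every generalised eigenvector v of λ).

  λ = 0: largest Jordan block has size 3, contributing (x − 0)^3

So m_A(x) = x^3 = x^3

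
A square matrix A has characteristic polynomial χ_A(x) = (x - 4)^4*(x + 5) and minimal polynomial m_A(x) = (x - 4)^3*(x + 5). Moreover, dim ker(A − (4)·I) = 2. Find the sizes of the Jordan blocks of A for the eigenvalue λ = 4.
Block sizes for λ = 4: [3, 1]

Step 1 — from the characteristic polynomial, algebraic multiplicity of λ = 4 is 4. From dim ker(A − (4)·I) = 2, there are exactly 2 Jordan blocks for λ = 4.
Step 2 — from the minimal polynomial, the factor (x − 4)^3 tells us the largest block for λ = 4 has size 3.
Step 3 — with total size 4, 2 blocks, and largest block 3, the block sizes (in nonincreasing order) are [3, 1].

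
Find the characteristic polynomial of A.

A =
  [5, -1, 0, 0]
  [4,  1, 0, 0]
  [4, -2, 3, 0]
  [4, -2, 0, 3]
x^4 - 12*x^3 + 54*x^2 - 108*x + 81

Expanding det(x·I − A) (e.g. by cofactor expansion or by noting that A is similar to its Jordan form J, which has the same characteristic polynomial as A) gives
  χ_A(x) = x^4 - 12*x^3 + 54*x^2 - 108*x + 81
which factors as (x - 3)^4. The eigenvalues (with algebraic multiplicities) are λ = 3 with multiplicity 4.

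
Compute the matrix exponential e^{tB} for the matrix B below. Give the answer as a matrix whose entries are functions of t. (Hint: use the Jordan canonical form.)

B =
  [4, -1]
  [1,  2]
e^{tB} =
  [t*exp(3*t) + exp(3*t), -t*exp(3*t)]
  [t*exp(3*t), -t*exp(3*t) + exp(3*t)]

Strategy: write B = P · J · P⁻¹ where J is a Jordan canonical form, so e^{tB} = P · e^{tJ} · P⁻¹, and e^{tJ} can be computed block-by-block.

B has Jordan form
J =
  [3, 1]
  [0, 3]
(up to reordering of blocks).

Per-block formulas:
  For a 2×2 Jordan block J_2(3): exp(t · J_2(3)) = e^(3t)·(I + t·N), where N is the 2×2 nilpotent shift.

After assembling e^{tJ} and conjugating by P, we get:

e^{tB} =
  [t*exp(3*t) + exp(3*t), -t*exp(3*t)]
  [t*exp(3*t), -t*exp(3*t) + exp(3*t)]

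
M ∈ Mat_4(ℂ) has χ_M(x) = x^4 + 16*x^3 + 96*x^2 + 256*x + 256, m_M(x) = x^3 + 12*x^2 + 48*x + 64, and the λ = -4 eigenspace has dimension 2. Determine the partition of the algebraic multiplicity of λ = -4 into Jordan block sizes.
Block sizes for λ = -4: [3, 1]

Step 1 — from the characteristic polynomial, algebraic multiplicity of λ = -4 is 4. From dim ker(M − (-4)·I) = 2, there are exactly 2 Jordan blocks for λ = -4.
Step 2 — from the minimal polynomial, the factor (x + 4)^3 tells us the largest block for λ = -4 has size 3.
Step 3 — with total size 4, 2 blocks, and largest block 3, the block sizes (in nonincreasing order) are [3, 1].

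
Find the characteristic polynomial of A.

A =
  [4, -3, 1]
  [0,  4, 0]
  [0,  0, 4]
x^3 - 12*x^2 + 48*x - 64

Expanding det(x·I − A) (e.g. by cofactor expansion or by noting that A is similar to its Jordan form J, which has the same characteristic polynomial as A) gives
  χ_A(x) = x^3 - 12*x^2 + 48*x - 64
which factors as (x - 4)^3. The eigenvalues (with algebraic multiplicities) are λ = 4 with multiplicity 3.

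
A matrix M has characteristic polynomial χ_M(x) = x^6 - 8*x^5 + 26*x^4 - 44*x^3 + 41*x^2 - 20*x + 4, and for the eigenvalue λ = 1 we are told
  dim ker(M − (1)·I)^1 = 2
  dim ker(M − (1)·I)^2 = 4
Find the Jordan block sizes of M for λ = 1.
Block sizes for λ = 1: [2, 2]

From the dimensions of kernels of powers, the number of Jordan blocks of size at least j is d_j − d_{j−1} where d_j = dim ker(N^j) (with d_0 = 0). Computing the differences gives [2, 2].
The number of blocks of size exactly k is (#blocks of size ≥ k) − (#blocks of size ≥ k + 1), so the partition is: 2 block(s) of size 2.
In nonincreasing order the block sizes are [2, 2].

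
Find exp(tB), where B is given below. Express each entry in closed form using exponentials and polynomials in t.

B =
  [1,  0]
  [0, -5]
e^{tB} =
  [exp(t), 0]
  [0, exp(-5*t)]

Strategy: write B = P · J · P⁻¹ where J is a Jordan canonical form, so e^{tB} = P · e^{tJ} · P⁻¹, and e^{tJ} can be computed block-by-block.

B has Jordan form
J =
  [-5, 0]
  [ 0, 1]
(up to reordering of blocks).

Per-block formulas:
  For a 1×1 block at λ = -5: exp(t · [-5]) = [e^(-5t)].
  For a 1×1 block at λ = 1: exp(t · [1]) = [e^(1t)].

After assembling e^{tJ} and conjugating by P, we get:

e^{tB} =
  [exp(t), 0]
  [0, exp(-5*t)]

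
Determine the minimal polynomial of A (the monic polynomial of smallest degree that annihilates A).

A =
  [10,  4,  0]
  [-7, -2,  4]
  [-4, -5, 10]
x^3 - 18*x^2 + 108*x - 216

The characteristic polynomial is χ_A(x) = (x - 6)^3, so the eigenvalues are known. The minimal polynomial is
  m_A(x) = Π_λ (x − λ)^{k_λ}
where k_λ is the size of the *largest* Jordan block for λ (equivalently, the smallest k with (A − λI)^k v = 0 for every generalised eigenvector v of λ).

  λ = 6: largest Jordan block has size 3, contributing (x − 6)^3

So m_A(x) = (x - 6)^3 = x^3 - 18*x^2 + 108*x - 216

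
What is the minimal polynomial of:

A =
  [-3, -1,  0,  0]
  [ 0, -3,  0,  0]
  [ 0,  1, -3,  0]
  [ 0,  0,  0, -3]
x^2 + 6*x + 9

The characteristic polynomial is χ_A(x) = (x + 3)^4, so the eigenvalues are known. The minimal polynomial is
  m_A(x) = Π_λ (x − λ)^{k_λ}
where k_λ is the size of the *largest* Jordan block for λ (equivalently, the smallest k with (A − λI)^k v = 0 for every generalised eigenvector v of λ).

  λ = -3: largest Jordan block has size 2, contributing (x + 3)^2

So m_A(x) = (x + 3)^2 = x^2 + 6*x + 9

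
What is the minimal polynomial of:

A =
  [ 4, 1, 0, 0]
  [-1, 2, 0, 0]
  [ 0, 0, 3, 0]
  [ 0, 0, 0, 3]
x^2 - 6*x + 9

The characteristic polynomial is χ_A(x) = (x - 3)^4, so the eigenvalues are known. The minimal polynomial is
  m_A(x) = Π_λ (x − λ)^{k_λ}
where k_λ is the size of the *largest* Jordan block for λ (equivalently, the smallest k with (A − λI)^k v = 0 for every generalised eigenvector v of λ).

  λ = 3: largest Jordan block has size 2, contributing (x − 3)^2

So m_A(x) = (x - 3)^2 = x^2 - 6*x + 9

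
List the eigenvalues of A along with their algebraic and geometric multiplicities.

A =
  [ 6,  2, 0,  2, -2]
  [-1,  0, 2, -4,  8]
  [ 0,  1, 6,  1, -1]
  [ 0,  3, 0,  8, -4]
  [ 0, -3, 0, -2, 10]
λ = 6: alg = 5, geom = 2

Step 1 — factor the characteristic polynomial to read off the algebraic multiplicities:
  χ_A(x) = (x - 6)^5

Step 2 — compute geometric multiplicities via the rank-nullity identity g(λ) = n − rank(A − λI):
  rank(A − (6)·I) = 3, so dim ker(A − (6)·I) = n − 3 = 2

Summary:
  λ = 6: algebraic multiplicity = 5, geometric multiplicity = 2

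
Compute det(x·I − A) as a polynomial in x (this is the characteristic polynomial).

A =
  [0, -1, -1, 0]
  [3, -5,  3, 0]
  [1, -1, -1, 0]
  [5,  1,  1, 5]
x^4 + x^3 - 18*x^2 - 52*x - 40

Expanding det(x·I − A) (e.g. by cofactor expansion or by noting that A is similar to its Jordan form J, which has the same characteristic polynomial as A) gives
  χ_A(x) = x^4 + x^3 - 18*x^2 - 52*x - 40
which factors as (x - 5)*(x + 2)^3. The eigenvalues (with algebraic multiplicities) are λ = -2 with multiplicity 3, λ = 5 with multiplicity 1.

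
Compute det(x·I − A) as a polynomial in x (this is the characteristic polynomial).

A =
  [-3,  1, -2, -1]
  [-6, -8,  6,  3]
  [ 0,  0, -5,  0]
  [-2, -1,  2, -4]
x^4 + 20*x^3 + 150*x^2 + 500*x + 625

Expanding det(x·I − A) (e.g. by cofactor expansion or by noting that A is similar to its Jordan form J, which has the same characteristic polynomial as A) gives
  χ_A(x) = x^4 + 20*x^3 + 150*x^2 + 500*x + 625
which factors as (x + 5)^4. The eigenvalues (with algebraic multiplicities) are λ = -5 with multiplicity 4.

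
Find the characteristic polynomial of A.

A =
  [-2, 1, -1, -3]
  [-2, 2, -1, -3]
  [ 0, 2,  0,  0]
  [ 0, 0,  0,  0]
x^4

Expanding det(x·I − A) (e.g. by cofactor expansion or by noting that A is similar to its Jordan form J, which has the same characteristic polynomial as A) gives
  χ_A(x) = x^4
which factors as x^4. The eigenvalues (with algebraic multiplicities) are λ = 0 with multiplicity 4.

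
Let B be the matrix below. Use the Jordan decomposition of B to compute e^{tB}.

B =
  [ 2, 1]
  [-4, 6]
e^{tB} =
  [-2*t*exp(4*t) + exp(4*t), t*exp(4*t)]
  [-4*t*exp(4*t), 2*t*exp(4*t) + exp(4*t)]

Strategy: write B = P · J · P⁻¹ where J is a Jordan canonical form, so e^{tB} = P · e^{tJ} · P⁻¹, and e^{tJ} can be computed block-by-block.

B has Jordan form
J =
  [4, 1]
  [0, 4]
(up to reordering of blocks).

Per-block formulas:
  For a 2×2 Jordan block J_2(4): exp(t · J_2(4)) = e^(4t)·(I + t·N), where N is the 2×2 nilpotent shift.

After assembling e^{tJ} and conjugating by P, we get:

e^{tB} =
  [-2*t*exp(4*t) + exp(4*t), t*exp(4*t)]
  [-4*t*exp(4*t), 2*t*exp(4*t) + exp(4*t)]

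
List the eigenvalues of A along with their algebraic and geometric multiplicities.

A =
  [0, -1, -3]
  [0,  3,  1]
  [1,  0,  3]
λ = 2: alg = 3, geom = 1

Step 1 — factor the characteristic polynomial to read off the algebraic multiplicities:
  χ_A(x) = (x - 2)^3

Step 2 — compute geometric multiplicities via the rank-nullity identity g(λ) = n − rank(A − λI):
  rank(A − (2)·I) = 2, so dim ker(A − (2)·I) = n − 2 = 1

Summary:
  λ = 2: algebraic multiplicity = 3, geometric multiplicity = 1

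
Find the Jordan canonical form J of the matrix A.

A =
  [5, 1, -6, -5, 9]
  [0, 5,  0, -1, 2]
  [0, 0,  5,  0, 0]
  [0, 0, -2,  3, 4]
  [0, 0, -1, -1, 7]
J_3(5) ⊕ J_2(5)

The characteristic polynomial is
  det(x·I − A) = x^5 - 25*x^4 + 250*x^3 - 1250*x^2 + 3125*x - 3125 = (x - 5)^5

Eigenvalues and multiplicities (the geometric multiplicity of λ is n − rank(A − λI), which equals the number of Jordan blocks for λ):
  λ = 5: algebraic multiplicity = 5, geometric multiplicity = 2

Determining the block sizes for each eigenvalue:
  λ = 5: with am = 5 and gm = 2, the partition is not yet determined (e.g. several partitions of 5 into 2 parts exist). Let N = A − (5)·I. Computing rank(N^1) = 3, rank(N^2) = 1, rank(N^3) = 0; the number of blocks of size ≥ j is rank(N^{j−1}) − rank(N^j), giving [2, 2, 1]. So we have 1 block(s) of size 3, 1 block(s) of size 2 → block sizes [3, 2]

Assembling the blocks gives a Jordan form
J =
  [5, 1, 0, 0, 0]
  [0, 5, 1, 0, 0]
  [0, 0, 5, 0, 0]
  [0, 0, 0, 5, 1]
  [0, 0, 0, 0, 5]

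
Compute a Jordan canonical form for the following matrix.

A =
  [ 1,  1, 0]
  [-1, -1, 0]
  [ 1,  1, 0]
J_2(0) ⊕ J_1(0)

The characteristic polynomial is
  det(x·I − A) = x^3

Eigenvalues and multiplicities (the geometric multiplicity of λ is n − rank(A − λI), which equals the number of Jordan blocks for λ):
  λ = 0: algebraic multiplicity = 3, geometric multiplicity = 2

Determining the block sizes for each eigenvalue:
  λ = 0: 2 blocks summing to 3 forces exactly one block of size 2 and the rest size 1 → block sizes [2, 1]

Assembling the blocks gives a Jordan form
J =
  [0, 1, 0]
  [0, 0, 0]
  [0, 0, 0]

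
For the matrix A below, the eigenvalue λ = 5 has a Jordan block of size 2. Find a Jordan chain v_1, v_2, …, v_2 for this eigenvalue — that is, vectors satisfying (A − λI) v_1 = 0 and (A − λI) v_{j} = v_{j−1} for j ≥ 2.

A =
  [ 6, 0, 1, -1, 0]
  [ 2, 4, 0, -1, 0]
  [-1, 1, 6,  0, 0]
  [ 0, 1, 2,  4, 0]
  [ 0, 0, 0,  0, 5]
A Jordan chain for λ = 5 of length 2:
v_1 = (1, 2, -1, 0, 0)ᵀ
v_2 = (1, 0, 0, 0, 0)ᵀ

Let N = A − (5)·I. We want v_2 with N^2 v_2 = 0 but N^1 v_2 ≠ 0; then v_{j-1} := N · v_j for j = 2, …, 2.

Pick v_2 = (1, 0, 0, 0, 0)ᵀ.
Then v_1 = N · v_2 = (1, 2, -1, 0, 0)ᵀ.

Sanity check: (A − (5)·I) v_1 = (0, 0, 0, 0, 0)ᵀ = 0. ✓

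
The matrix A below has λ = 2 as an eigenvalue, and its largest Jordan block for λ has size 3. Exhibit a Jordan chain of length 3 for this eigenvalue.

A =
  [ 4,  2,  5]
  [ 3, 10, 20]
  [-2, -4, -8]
A Jordan chain for λ = 2 of length 3:
v_1 = (0, -10, 4)ᵀ
v_2 = (2, 3, -2)ᵀ
v_3 = (1, 0, 0)ᵀ

Let N = A − (2)·I. We want v_3 with N^3 v_3 = 0 but N^2 v_3 ≠ 0; then v_{j-1} := N · v_j for j = 3, …, 2.

Pick v_3 = (1, 0, 0)ᵀ.
Then v_2 = N · v_3 = (2, 3, -2)ᵀ.
Then v_1 = N · v_2 = (0, -10, 4)ᵀ.

Sanity check: (A − (2)·I) v_1 = (0, 0, 0)ᵀ = 0. ✓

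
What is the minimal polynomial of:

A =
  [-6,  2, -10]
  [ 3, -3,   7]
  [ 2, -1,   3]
x^3 + 6*x^2 + 12*x + 8

The characteristic polynomial is χ_A(x) = (x + 2)^3, so the eigenvalues are known. The minimal polynomial is
  m_A(x) = Π_λ (x − λ)^{k_λ}
where k_λ is the size of the *largest* Jordan block for λ (equivalently, the smallest k with (A − λI)^k v = 0 for every generalised eigenvector v of λ).

  λ = -2: largest Jordan block has size 3, contributing (x + 2)^3

So m_A(x) = (x + 2)^3 = x^3 + 6*x^2 + 12*x + 8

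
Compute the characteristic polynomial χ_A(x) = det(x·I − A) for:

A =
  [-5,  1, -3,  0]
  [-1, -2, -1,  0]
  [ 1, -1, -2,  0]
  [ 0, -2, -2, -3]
x^4 + 12*x^3 + 54*x^2 + 108*x + 81

Expanding det(x·I − A) (e.g. by cofactor expansion or by noting that A is similar to its Jordan form J, which has the same characteristic polynomial as A) gives
  χ_A(x) = x^4 + 12*x^3 + 54*x^2 + 108*x + 81
which factors as (x + 3)^4. The eigenvalues (with algebraic multiplicities) are λ = -3 with multiplicity 4.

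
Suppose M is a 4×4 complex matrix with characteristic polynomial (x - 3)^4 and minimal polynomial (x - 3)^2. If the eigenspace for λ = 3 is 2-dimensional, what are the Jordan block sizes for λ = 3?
Block sizes for λ = 3: [2, 2]

Step 1 — from the characteristic polynomial, algebraic multiplicity of λ = 3 is 4. From dim ker(M − (3)·I) = 2, there are exactly 2 Jordan blocks for λ = 3.
Step 2 — from the minimal polynomial, the factor (x − 3)^2 tells us the largest block for λ = 3 has size 2.
Step 3 — with total size 4, 2 blocks, and largest block 2, the block sizes (in nonincreasing order) are [2, 2].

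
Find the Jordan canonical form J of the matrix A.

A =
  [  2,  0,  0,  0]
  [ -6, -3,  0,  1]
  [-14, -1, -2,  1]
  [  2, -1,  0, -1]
J_2(-2) ⊕ J_1(-2) ⊕ J_1(2)

The characteristic polynomial is
  det(x·I − A) = x^4 + 4*x^3 - 16*x - 16 = (x - 2)*(x + 2)^3

Eigenvalues and multiplicities (the geometric multiplicity of λ is n − rank(A − λI), which equals the number of Jordan blocks for λ):
  λ = -2: algebraic multiplicity = 3, geometric multiplicity = 2
  λ = 2: algebraic multiplicity = 1, geometric multiplicity = 1

Determining the block sizes for each eigenvalue:
  λ = -2: 2 blocks summing to 3 forces exactly one block of size 2 and the rest size 1 → block sizes [2, 1]
  λ = 2: one block (gm = 1), so the single block has size am = 1 → block sizes [1]

Assembling the blocks gives a Jordan form
J =
  [-2,  1,  0, 0]
  [ 0, -2,  0, 0]
  [ 0,  0, -2, 0]
  [ 0,  0,  0, 2]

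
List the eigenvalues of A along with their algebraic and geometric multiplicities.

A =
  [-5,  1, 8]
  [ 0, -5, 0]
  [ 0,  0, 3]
λ = -5: alg = 2, geom = 1; λ = 3: alg = 1, geom = 1

Step 1 — factor the characteristic polynomial to read off the algebraic multiplicities:
  χ_A(x) = (x - 3)*(x + 5)^2

Step 2 — compute geometric multiplicities via the rank-nullity identity g(λ) = n − rank(A − λI):
  rank(A − (-5)·I) = 2, so dim ker(A − (-5)·I) = n − 2 = 1
  rank(A − (3)·I) = 2, so dim ker(A − (3)·I) = n − 2 = 1

Summary:
  λ = -5: algebraic multiplicity = 2, geometric multiplicity = 1
  λ = 3: algebraic multiplicity = 1, geometric multiplicity = 1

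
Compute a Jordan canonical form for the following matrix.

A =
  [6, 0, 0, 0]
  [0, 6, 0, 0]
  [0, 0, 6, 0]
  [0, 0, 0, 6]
J_1(6) ⊕ J_1(6) ⊕ J_1(6) ⊕ J_1(6)

The characteristic polynomial is
  det(x·I − A) = x^4 - 24*x^3 + 216*x^2 - 864*x + 1296 = (x - 6)^4

Eigenvalues and multiplicities (the geometric multiplicity of λ is n − rank(A − λI), which equals the number of Jordan blocks for λ):
  λ = 6: algebraic multiplicity = 4, geometric multiplicity = 4

Determining the block sizes for each eigenvalue:
  λ = 6: gm = am = 4, so every block has size 1 → block sizes [1, 1, 1, 1]

Assembling the blocks gives a Jordan form
J =
  [6, 0, 0, 0]
  [0, 6, 0, 0]
  [0, 0, 6, 0]
  [0, 0, 0, 6]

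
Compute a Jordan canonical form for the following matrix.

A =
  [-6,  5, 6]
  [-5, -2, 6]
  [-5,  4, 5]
J_3(-1)

The characteristic polynomial is
  det(x·I − A) = x^3 + 3*x^2 + 3*x + 1 = (x + 1)^3

Eigenvalues and multiplicities (the geometric multiplicity of λ is n − rank(A − λI), which equals the number of Jordan blocks for λ):
  λ = -1: algebraic multiplicity = 3, geometric multiplicity = 1

Determining the block sizes for each eigenvalue:
  λ = -1: one block (gm = 1), so the single block has size am = 3 → block sizes [3]

Assembling the blocks gives a Jordan form
J =
  [-1,  1,  0]
  [ 0, -1,  1]
  [ 0,  0, -1]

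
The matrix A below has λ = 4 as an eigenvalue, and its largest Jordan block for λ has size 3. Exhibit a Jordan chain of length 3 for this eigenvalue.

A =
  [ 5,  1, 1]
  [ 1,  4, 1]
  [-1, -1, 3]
A Jordan chain for λ = 4 of length 3:
v_1 = (1, 0, -1)ᵀ
v_2 = (1, 1, -1)ᵀ
v_3 = (1, 0, 0)ᵀ

Let N = A − (4)·I. We want v_3 with N^3 v_3 = 0 but N^2 v_3 ≠ 0; then v_{j-1} := N · v_j for j = 3, …, 2.

Pick v_3 = (1, 0, 0)ᵀ.
Then v_2 = N · v_3 = (1, 1, -1)ᵀ.
Then v_1 = N · v_2 = (1, 0, -1)ᵀ.

Sanity check: (A − (4)·I) v_1 = (0, 0, 0)ᵀ = 0. ✓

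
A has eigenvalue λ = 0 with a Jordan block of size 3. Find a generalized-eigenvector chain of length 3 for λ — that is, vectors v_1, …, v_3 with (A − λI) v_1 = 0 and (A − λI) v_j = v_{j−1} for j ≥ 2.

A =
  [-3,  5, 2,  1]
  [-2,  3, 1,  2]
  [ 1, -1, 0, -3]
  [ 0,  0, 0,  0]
A Jordan chain for λ = 0 of length 3:
v_1 = (1, 1, -1, 0)ᵀ
v_2 = (-3, -2, 1, 0)ᵀ
v_3 = (1, 0, 0, 0)ᵀ

Let N = A − (0)·I. We want v_3 with N^3 v_3 = 0 but N^2 v_3 ≠ 0; then v_{j-1} := N · v_j for j = 3, …, 2.

Pick v_3 = (1, 0, 0, 0)ᵀ.
Then v_2 = N · v_3 = (-3, -2, 1, 0)ᵀ.
Then v_1 = N · v_2 = (1, 1, -1, 0)ᵀ.

Sanity check: (A − (0)·I) v_1 = (0, 0, 0, 0)ᵀ = 0. ✓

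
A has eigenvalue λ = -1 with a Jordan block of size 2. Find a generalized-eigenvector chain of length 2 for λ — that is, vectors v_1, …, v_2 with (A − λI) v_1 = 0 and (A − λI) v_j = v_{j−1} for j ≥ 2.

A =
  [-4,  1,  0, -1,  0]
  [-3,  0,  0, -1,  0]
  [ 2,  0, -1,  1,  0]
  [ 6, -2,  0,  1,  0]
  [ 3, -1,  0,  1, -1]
A Jordan chain for λ = -1 of length 2:
v_1 = (-3, -3, 2, 6, 3)ᵀ
v_2 = (1, 0, 0, 0, 0)ᵀ

Let N = A − (-1)·I. We want v_2 with N^2 v_2 = 0 but N^1 v_2 ≠ 0; then v_{j-1} := N · v_j for j = 2, …, 2.

Pick v_2 = (1, 0, 0, 0, 0)ᵀ.
Then v_1 = N · v_2 = (-3, -3, 2, 6, 3)ᵀ.

Sanity check: (A − (-1)·I) v_1 = (0, 0, 0, 0, 0)ᵀ = 0. ✓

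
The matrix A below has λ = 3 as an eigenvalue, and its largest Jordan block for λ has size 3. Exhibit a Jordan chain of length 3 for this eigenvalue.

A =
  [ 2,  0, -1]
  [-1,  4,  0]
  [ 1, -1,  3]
A Jordan chain for λ = 3 of length 3:
v_1 = (1, 1, -1)ᵀ
v_2 = (0, 1, -1)ᵀ
v_3 = (0, 1, 0)ᵀ

Let N = A − (3)·I. We want v_3 with N^3 v_3 = 0 but N^2 v_3 ≠ 0; then v_{j-1} := N · v_j for j = 3, …, 2.

Pick v_3 = (0, 1, 0)ᵀ.
Then v_2 = N · v_3 = (0, 1, -1)ᵀ.
Then v_1 = N · v_2 = (1, 1, -1)ᵀ.

Sanity check: (A − (3)·I) v_1 = (0, 0, 0)ᵀ = 0. ✓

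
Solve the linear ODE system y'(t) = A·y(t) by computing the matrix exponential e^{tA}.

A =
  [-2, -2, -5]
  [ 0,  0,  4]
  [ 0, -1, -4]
e^{tA} =
  [exp(-2*t), t^2*exp(-2*t)/2 - 2*t*exp(-2*t), t^2*exp(-2*t) - 5*t*exp(-2*t)]
  [0, 2*t*exp(-2*t) + exp(-2*t), 4*t*exp(-2*t)]
  [0, -t*exp(-2*t), -2*t*exp(-2*t) + exp(-2*t)]

Strategy: write A = P · J · P⁻¹ where J is a Jordan canonical form, so e^{tA} = P · e^{tJ} · P⁻¹, and e^{tJ} can be computed block-by-block.

A has Jordan form
J =
  [-2,  1,  0]
  [ 0, -2,  1]
  [ 0,  0, -2]
(up to reordering of blocks).

Per-block formulas:
  For a 3×3 Jordan block J_3(-2): exp(t · J_3(-2)) = e^(-2t)·(I + t·N + (t^2/2)·N^2), where N is the 3×3 nilpotent shift.

After assembling e^{tJ} and conjugating by P, we get:

e^{tA} =
  [exp(-2*t), t^2*exp(-2*t)/2 - 2*t*exp(-2*t), t^2*exp(-2*t) - 5*t*exp(-2*t)]
  [0, 2*t*exp(-2*t) + exp(-2*t), 4*t*exp(-2*t)]
  [0, -t*exp(-2*t), -2*t*exp(-2*t) + exp(-2*t)]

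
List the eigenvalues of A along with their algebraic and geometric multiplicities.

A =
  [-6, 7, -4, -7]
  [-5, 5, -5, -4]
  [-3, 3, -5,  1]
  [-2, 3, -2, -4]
λ = -3: alg = 2, geom = 1; λ = -2: alg = 2, geom = 1

Step 1 — factor the characteristic polynomial to read off the algebraic multiplicities:
  χ_A(x) = (x + 2)^2*(x + 3)^2

Step 2 — compute geometric multiplicities via the rank-nullity identity g(λ) = n − rank(A − λI):
  rank(A − (-3)·I) = 3, so dim ker(A − (-3)·I) = n − 3 = 1
  rank(A − (-2)·I) = 3, so dim ker(A − (-2)·I) = n − 3 = 1

Summary:
  λ = -3: algebraic multiplicity = 2, geometric multiplicity = 1
  λ = -2: algebraic multiplicity = 2, geometric multiplicity = 1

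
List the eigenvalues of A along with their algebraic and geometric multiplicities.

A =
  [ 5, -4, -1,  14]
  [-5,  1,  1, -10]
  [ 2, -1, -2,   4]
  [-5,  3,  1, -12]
λ = -2: alg = 4, geom = 2

Step 1 — factor the characteristic polynomial to read off the algebraic multiplicities:
  χ_A(x) = (x + 2)^4

Step 2 — compute geometric multiplicities via the rank-nullity identity g(λ) = n − rank(A − λI):
  rank(A − (-2)·I) = 2, so dim ker(A − (-2)·I) = n − 2 = 2

Summary:
  λ = -2: algebraic multiplicity = 4, geometric multiplicity = 2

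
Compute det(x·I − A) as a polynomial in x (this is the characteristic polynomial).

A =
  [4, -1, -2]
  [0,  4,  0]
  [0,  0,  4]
x^3 - 12*x^2 + 48*x - 64

Expanding det(x·I − A) (e.g. by cofactor expansion or by noting that A is similar to its Jordan form J, which has the same characteristic polynomial as A) gives
  χ_A(x) = x^3 - 12*x^2 + 48*x - 64
which factors as (x - 4)^3. The eigenvalues (with algebraic multiplicities) are λ = 4 with multiplicity 3.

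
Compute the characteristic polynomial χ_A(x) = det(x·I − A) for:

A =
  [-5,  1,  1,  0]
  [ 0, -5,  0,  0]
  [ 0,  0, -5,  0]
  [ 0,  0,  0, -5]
x^4 + 20*x^3 + 150*x^2 + 500*x + 625

Expanding det(x·I − A) (e.g. by cofactor expansion or by noting that A is similar to its Jordan form J, which has the same characteristic polynomial as A) gives
  χ_A(x) = x^4 + 20*x^3 + 150*x^2 + 500*x + 625
which factors as (x + 5)^4. The eigenvalues (with algebraic multiplicities) are λ = -5 with multiplicity 4.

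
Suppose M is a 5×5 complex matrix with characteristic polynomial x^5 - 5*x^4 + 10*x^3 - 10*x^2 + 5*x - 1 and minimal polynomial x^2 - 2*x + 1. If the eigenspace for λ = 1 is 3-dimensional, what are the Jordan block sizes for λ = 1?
Block sizes for λ = 1: [2, 2, 1]

Step 1 — from the characteristic polynomial, algebraic multiplicity of λ = 1 is 5. From dim ker(M − (1)·I) = 3, there are exactly 3 Jordan blocks for λ = 1.
Step 2 — from the minimal polynomial, the factor (x − 1)^2 tells us the largest block for λ = 1 has size 2.
Step 3 — with total size 5, 3 blocks, and largest block 2, the block sizes (in nonincreasing order) are [2, 2, 1].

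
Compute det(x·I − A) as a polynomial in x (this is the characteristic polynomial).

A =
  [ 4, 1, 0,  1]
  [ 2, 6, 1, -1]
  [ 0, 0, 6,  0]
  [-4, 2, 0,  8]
x^4 - 24*x^3 + 216*x^2 - 864*x + 1296

Expanding det(x·I − A) (e.g. by cofactor expansion or by noting that A is similar to its Jordan form J, which has the same characteristic polynomial as A) gives
  χ_A(x) = x^4 - 24*x^3 + 216*x^2 - 864*x + 1296
which factors as (x - 6)^4. The eigenvalues (with algebraic multiplicities) are λ = 6 with multiplicity 4.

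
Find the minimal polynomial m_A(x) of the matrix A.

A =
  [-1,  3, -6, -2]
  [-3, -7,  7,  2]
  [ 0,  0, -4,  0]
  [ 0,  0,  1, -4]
x^3 + 12*x^2 + 48*x + 64

The characteristic polynomial is χ_A(x) = (x + 4)^4, so the eigenvalues are known. The minimal polynomial is
  m_A(x) = Π_λ (x − λ)^{k_λ}
where k_λ is the size of the *largest* Jordan block for λ (equivalently, the smallest k with (A − λI)^k v = 0 for every generalised eigenvector v of λ).

  λ = -4: largest Jordan block has size 3, contributing (x + 4)^3

So m_A(x) = (x + 4)^3 = x^3 + 12*x^2 + 48*x + 64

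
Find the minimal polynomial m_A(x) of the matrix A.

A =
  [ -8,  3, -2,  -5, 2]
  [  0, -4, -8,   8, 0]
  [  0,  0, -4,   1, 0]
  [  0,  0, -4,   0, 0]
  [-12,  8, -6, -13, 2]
x^4 + 12*x^3 + 52*x^2 + 96*x + 64

The characteristic polynomial is χ_A(x) = (x + 2)^3*(x + 4)^2, so the eigenvalues are known. The minimal polynomial is
  m_A(x) = Π_λ (x − λ)^{k_λ}
where k_λ is the size of the *largest* Jordan block for λ (equivalently, the smallest k with (A − λI)^k v = 0 for every generalised eigenvector v of λ).

  λ = -4: largest Jordan block has size 2, contributing (x + 4)^2
  λ = -2: largest Jordan block has size 2, contributing (x + 2)^2

So m_A(x) = (x + 2)^2*(x + 4)^2 = x^4 + 12*x^3 + 52*x^2 + 96*x + 64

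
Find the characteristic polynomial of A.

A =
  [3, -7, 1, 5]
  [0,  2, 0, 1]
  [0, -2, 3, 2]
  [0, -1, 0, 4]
x^4 - 12*x^3 + 54*x^2 - 108*x + 81

Expanding det(x·I − A) (e.g. by cofactor expansion or by noting that A is similar to its Jordan form J, which has the same characteristic polynomial as A) gives
  χ_A(x) = x^4 - 12*x^3 + 54*x^2 - 108*x + 81
which factors as (x - 3)^4. The eigenvalues (with algebraic multiplicities) are λ = 3 with multiplicity 4.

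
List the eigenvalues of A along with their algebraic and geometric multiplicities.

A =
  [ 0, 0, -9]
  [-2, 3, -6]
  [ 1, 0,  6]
λ = 3: alg = 3, geom = 2

Step 1 — factor the characteristic polynomial to read off the algebraic multiplicities:
  χ_A(x) = (x - 3)^3

Step 2 — compute geometric multiplicities via the rank-nullity identity g(λ) = n − rank(A − λI):
  rank(A − (3)·I) = 1, so dim ker(A − (3)·I) = n − 1 = 2

Summary:
  λ = 3: algebraic multiplicity = 3, geometric multiplicity = 2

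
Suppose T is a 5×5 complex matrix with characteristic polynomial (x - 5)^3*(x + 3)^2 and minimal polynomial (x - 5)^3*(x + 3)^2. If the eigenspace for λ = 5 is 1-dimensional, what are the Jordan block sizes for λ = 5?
Block sizes for λ = 5: [3]

Step 1 — from the characteristic polynomial, algebraic multiplicity of λ = 5 is 3. From dim ker(T − (5)·I) = 1, there are exactly 1 Jordan blocks for λ = 5.
Step 2 — from the minimal polynomial, the factor (x − 5)^3 tells us the largest block for λ = 5 has size 3.
Step 3 — with total size 3, 1 blocks, and largest block 3, the block sizes (in nonincreasing order) are [3].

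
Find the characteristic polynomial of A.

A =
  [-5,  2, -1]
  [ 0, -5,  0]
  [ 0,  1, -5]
x^3 + 15*x^2 + 75*x + 125

Expanding det(x·I − A) (e.g. by cofactor expansion or by noting that A is similar to its Jordan form J, which has the same characteristic polynomial as A) gives
  χ_A(x) = x^3 + 15*x^2 + 75*x + 125
which factors as (x + 5)^3. The eigenvalues (with algebraic multiplicities) are λ = -5 with multiplicity 3.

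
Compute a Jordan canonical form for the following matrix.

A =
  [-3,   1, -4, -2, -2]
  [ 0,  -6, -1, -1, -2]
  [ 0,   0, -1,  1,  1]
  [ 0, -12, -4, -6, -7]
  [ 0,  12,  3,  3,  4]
J_2(-3) ⊕ J_2(-2) ⊕ J_1(-2)

The characteristic polynomial is
  det(x·I − A) = x^5 + 12*x^4 + 57*x^3 + 134*x^2 + 156*x + 72 = (x + 2)^3*(x + 3)^2

Eigenvalues and multiplicities (the geometric multiplicity of λ is n − rank(A − λI), which equals the number of Jordan blocks for λ):
  λ = -3: algebraic multiplicity = 2, geometric multiplicity = 1
  λ = -2: algebraic multiplicity = 3, geometric multiplicity = 2

Determining the block sizes for each eigenvalue:
  λ = -3: one block (gm = 1), so the single block has size am = 2 → block sizes [2]
  λ = -2: 2 blocks summing to 3 forces exactly one block of size 2 and the rest size 1 → block sizes [2, 1]

Assembling the blocks gives a Jordan form
J =
  [-3,  1,  0,  0,  0]
  [ 0, -3,  0,  0,  0]
  [ 0,  0, -2,  1,  0]
  [ 0,  0,  0, -2,  0]
  [ 0,  0,  0,  0, -2]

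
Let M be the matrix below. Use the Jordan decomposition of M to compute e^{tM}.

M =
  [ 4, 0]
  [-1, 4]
e^{tM} =
  [exp(4*t), 0]
  [-t*exp(4*t), exp(4*t)]

Strategy: write M = P · J · P⁻¹ where J is a Jordan canonical form, so e^{tM} = P · e^{tJ} · P⁻¹, and e^{tJ} can be computed block-by-block.

M has Jordan form
J =
  [4, 1]
  [0, 4]
(up to reordering of blocks).

Per-block formulas:
  For a 2×2 Jordan block J_2(4): exp(t · J_2(4)) = e^(4t)·(I + t·N), where N is the 2×2 nilpotent shift.

After assembling e^{tJ} and conjugating by P, we get:

e^{tM} =
  [exp(4*t), 0]
  [-t*exp(4*t), exp(4*t)]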